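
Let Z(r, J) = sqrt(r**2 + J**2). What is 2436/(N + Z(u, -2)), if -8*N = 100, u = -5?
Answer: -121800/509 - 9744*sqrt(29)/509 ≈ -342.38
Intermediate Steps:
N = -25/2 (N = -1/8*100 = -25/2 ≈ -12.500)
Z(r, J) = sqrt(J**2 + r**2)
2436/(N + Z(u, -2)) = 2436/(-25/2 + sqrt((-2)**2 + (-5)**2)) = 2436/(-25/2 + sqrt(4 + 25)) = 2436/(-25/2 + sqrt(29))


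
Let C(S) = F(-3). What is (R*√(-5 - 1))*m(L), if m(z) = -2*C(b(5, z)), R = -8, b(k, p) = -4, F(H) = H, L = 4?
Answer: -48*I*√6 ≈ -117.58*I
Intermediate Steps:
C(S) = -3
m(z) = 6 (m(z) = -2*(-3) = 6)
(R*√(-5 - 1))*m(L) = -8*√(-5 - 1)*6 = -8*I*√6*6 = -48*I*√6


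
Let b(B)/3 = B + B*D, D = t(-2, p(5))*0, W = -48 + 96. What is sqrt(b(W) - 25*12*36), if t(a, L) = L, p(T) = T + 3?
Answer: 12*I*sqrt(74) ≈ 103.23*I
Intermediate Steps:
W = 48
p(T) = 3 + T
D = 0 (D = (3 + 5)*0 = 8*0 = 0)
b(B) = 3*B (b(B) = 3*(B + B*0) = 3*(B + 0) = 3*B)
sqrt(b(W) - 25*12*36) = sqrt(3*48 - 25*12*36) = sqrt(144 - 300*36) = sqrt(144 - 10800) = sqrt(-10656) = 12*I*sqrt(74)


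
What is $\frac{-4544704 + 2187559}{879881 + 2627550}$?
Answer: $- \frac{2357145}{3507431} \approx -0.67204$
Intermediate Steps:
$\frac{-4544704 + 2187559}{879881 + 2627550} = - \frac{2357145}{3507431}$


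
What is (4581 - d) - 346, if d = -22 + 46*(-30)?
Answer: 5637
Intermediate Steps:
d = -1402 (d = -22 - 1380 = -1402)
(4581 - d) - 346 = (4581 - 1*(-1402)) - 346 = (4581 + 1402) - 346 = 5983 - 346 = 5637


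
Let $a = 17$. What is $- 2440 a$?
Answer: $-41480$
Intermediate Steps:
$- 2440 a = \left(-2440\right) 17 = -41480$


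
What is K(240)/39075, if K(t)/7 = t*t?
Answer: 5376/521 ≈ 10.319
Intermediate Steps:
K(t) = 7*t² (K(t) = 7*(t*t) = 7*t²)
K(240)/39075 = (7*240²)/39075 = (7*57600)*(1/39075) = 403200*(1/39075) = 5376/521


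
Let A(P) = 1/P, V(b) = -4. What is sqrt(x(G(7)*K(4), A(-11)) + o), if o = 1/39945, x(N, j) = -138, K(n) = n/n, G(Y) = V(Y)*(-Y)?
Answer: I*sqrt(220193177505)/39945 ≈ 11.747*I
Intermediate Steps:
G(Y) = 4*Y (G(Y) = -(-4)*Y = 4*Y)
K(n) = 1
o = 1/39945 ≈ 2.5034e-5
sqrt(x(G(7)*K(4), A(-11)) + o) = sqrt(-138 + 1/39945) = sqrt(-5512409/39945) = I*sqrt(220193177505)/39945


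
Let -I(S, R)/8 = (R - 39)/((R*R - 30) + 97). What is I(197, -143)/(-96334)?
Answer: -26/35292649 ≈ -7.3670e-7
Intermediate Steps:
I(S, R) = -8*(-39 + R)/(67 + R**2) (I(S, R) = -8*(R - 39)/((R*R - 30) + 97) = -8*(-39 + R)/((R**2 - 30) + 97) = -8*(-39 + R)/((-30 + R**2) + 97) = -8*(-39 + R)/(67 + R**2))
I(197, -143)/(-96334) = (8*(39 - 1*(-143))/(67 + (-143)**2))/(-96334) = (8*(39 + 143)/(67 + 20449))*(-1/96334) = (8*182/20516)*(-1/96334) = (8*(1/20516)*182)*(-1/96334) = (364/5129)*(-1/96334) = -26/35292649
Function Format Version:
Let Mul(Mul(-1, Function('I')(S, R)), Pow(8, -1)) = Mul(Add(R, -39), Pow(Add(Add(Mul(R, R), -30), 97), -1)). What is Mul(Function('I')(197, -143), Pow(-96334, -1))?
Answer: Rational(-26, 35292649) ≈ -7.3670e-7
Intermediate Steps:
Function('I')(S, R) = Mul(-8, Pow(Add(67, Pow(R, 2)), -1), Add(-39, R)) (Function('I')(S, R) = Mul(-8, Mul(Add(R, -39), Pow(Add(Add(Mul(R, R), -30), 97), -1))) = Mul(-8, Mul(Add(-39, R), Pow(Add(Add(Pow(R, 2), -30), 97), -1))) = Mul(-8, Mul(Add(-39, R), Pow(Add(Add(-30, Pow(R, 2)), 97), -1))) = Mul(-8, Mul(Add(-39, R), Pow(Add(67, Pow(R, 2)), -1))) = Mul(-8, Mul(Pow(Add(67, Pow(R, 2)), -1), Add(-39, R))) = Mul(-8, Pow(Add(67, Pow(R, 2)), -1), Add(-39, R)))
Mul(Function('I')(197, -143), Pow(-96334, -1)) = Mul(Mul(8, Pow(Add(67, Pow(-143, 2)), -1), Add(39, Mul(-1, -143))), Pow(-96334, -1)) = Mul(Mul(8, Pow(Add(67, 20449), -1), Add(39, 143)), Rational(-1, 96334)) = Mul(Mul(8, Pow(20516, -1), 182), Rational(-1, 96334)) = Mul(Mul(8, Rational(1, 20516), 182), Rational(-1, 96334)) = Mul(Rational(364, 5129), Rational(-1, 96334)) = Rational(-26, 35292649)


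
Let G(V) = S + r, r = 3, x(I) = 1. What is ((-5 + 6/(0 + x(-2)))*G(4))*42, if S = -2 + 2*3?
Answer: 294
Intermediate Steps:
S = 4 (S = -2 + 6 = 4)
G(V) = 7 (G(V) = 4 + 3 = 7)
((-5 + 6/(0 + x(-2)))*G(4))*42 = ((-5 + 6/(0 + 1))*7)*42 = ((-5 + 6/1)*7)*42 = ((-5 + 6*1)*7)*42 = ((-5 + 6)*7)*42 = (1*7)*42 = 7*42 = 294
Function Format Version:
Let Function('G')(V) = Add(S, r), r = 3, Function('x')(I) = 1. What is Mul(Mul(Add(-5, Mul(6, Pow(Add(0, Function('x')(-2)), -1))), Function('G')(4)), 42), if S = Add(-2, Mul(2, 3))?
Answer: 294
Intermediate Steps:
S = 4 (S = Add(-2, 6) = 4)
Function('G')(V) = 7 (Function('G')(V) = Add(4, 3) = 7)
Mul(Mul(Add(-5, Mul(6, Pow(Add(0, Function('x')(-2)), -1))), Function('G')(4)), 42) = Mul(Mul(Add(-5, Mul(6, Pow(Add(0, 1), -1))), 7), 42) = Mul(Mul(Add(-5, Mul(6, Pow(1, -1))), 7), 42) = Mul(Mul(Add(-5, Mul(6, 1)), 7), 42) = Mul(Mul(Add(-5, 6), 7), 42) = Mul(Mul(1, 7), 42) = Mul(7, 42) = 294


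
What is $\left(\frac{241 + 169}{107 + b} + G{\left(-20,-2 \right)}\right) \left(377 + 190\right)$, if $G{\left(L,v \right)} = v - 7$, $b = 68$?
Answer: $- \frac{18873}{5} \approx -3774.6$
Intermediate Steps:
$G{\left(L,v \right)} = -7 + v$
$\left(\frac{241 + 169}{107 + b} + G{\left(-20,-2 \right)}\right) \left(377 + 190\right) = \left(\frac{241 + 169}{107 + 68} - 9\right) \left(377 + 190\right) = \left(\frac{410}{175} - 9\right) 567 = \left(410 \cdot \frac{1}{175} - 9\right) 567 = \left(\frac{82}{35} - 9\right) 567 = \left(- \frac{233}{35}\right) 567 = - \frac{18873}{5}$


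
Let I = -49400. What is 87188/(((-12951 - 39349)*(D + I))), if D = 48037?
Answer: 21797/17821225 ≈ 0.0012231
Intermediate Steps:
87188/(((-12951 - 39349)*(D + I))) = 87188/(((-12951 - 39349)*(48037 - 49400))) = 87188/((-52300*(-1363))) = 87188/71284900 = 87188*(1/71284900) = 21797/17821225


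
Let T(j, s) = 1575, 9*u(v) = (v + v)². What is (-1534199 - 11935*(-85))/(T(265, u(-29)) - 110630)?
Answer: 30572/6415 ≈ 4.7657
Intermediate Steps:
u(v) = 4*v²/9 (u(v) = (v + v)²/9 = (2*v)²/9 = (4*v²)/9 = 4*v²/9)
(-1534199 - 11935*(-85))/(T(265, u(-29)) - 110630) = (-1534199 - 11935*(-85))/(1575 - 110630) = (-1534199 + 1014475)/(-109055) = -519724*(-1/109055) = 30572/6415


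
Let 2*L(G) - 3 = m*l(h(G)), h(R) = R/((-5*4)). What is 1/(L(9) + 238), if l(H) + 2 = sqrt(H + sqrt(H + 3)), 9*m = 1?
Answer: 1/(4309/18 + sqrt(-9/20 + sqrt(255)/10)/18) ≈ 0.0041763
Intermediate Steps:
m = 1/9 (m = (1/9)*1 = 1/9 ≈ 0.11111)
h(R) = -R/20 (h(R) = R/(-20) = R*(-1/20) = -R/20)
l(H) = -2 + sqrt(H + sqrt(3 + H)) (l(H) = -2 + sqrt(H + sqrt(H + 3)) = -2 + sqrt(H + sqrt(3 + H)))
L(G) = 25/18 + sqrt(sqrt(3 - G/20) - G/20)/18 (L(G) = 3/2 + ((-2 + sqrt(-G/20 + sqrt(3 - G/20)))/9)/2 = 3/2 + ((-2 + sqrt(sqrt(3 - G/20) - G/20))/9)/2 = 3/2 + (-2/9 + sqrt(sqrt(3 - G/20) - G/20)/9)/2 = 3/2 + (-1/9 + sqrt(sqrt(3 - G/20) - G/20)/18) = 25/18 + sqrt(sqrt(3 - G/20) - G/20)/18)
1/(L(9) + 238) = 1/((25/18 + sqrt(-5*9 + 10*sqrt(5)*sqrt(60 - 1*9))/180) + 238) = 1/((25/18 + sqrt(-45 + 10*sqrt(5)*sqrt(60 - 9))/180) + 238) = 1/((25/18 + sqrt(-45 + 10*sqrt(5)*sqrt(51))/180) + 238) = 1/((25/18 + sqrt(-45 + 10*sqrt(255))/180) + 238) = 1/(4309/18 + sqrt(-45 + 10*sqrt(255))/180)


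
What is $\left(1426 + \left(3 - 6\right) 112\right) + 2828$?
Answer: $3918$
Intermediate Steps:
$\left(1426 + \left(3 - 6\right) 112\right) + 2828 = \left(1426 - 336\right) + 2828 = 1090 + 2828 = 3918$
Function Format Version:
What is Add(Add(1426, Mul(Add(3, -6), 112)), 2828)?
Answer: 3918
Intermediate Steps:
Add(Add(1426, Mul(Add(3, -6), 112)), 2828) = Add(Add(1426, Mul(-3, 112)), 2828) = Add(Add(1426, -336), 2828) = Add(1090, 2828) = 3918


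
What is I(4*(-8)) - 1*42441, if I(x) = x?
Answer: -42473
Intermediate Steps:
I(4*(-8)) - 1*42441 = 4*(-8) - 1*42441 = -32 - 42441 = -42473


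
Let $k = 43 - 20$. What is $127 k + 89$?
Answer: $3010$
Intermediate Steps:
$k = 23$ ($k = 43 - 20 = 23$)
$127 k + 89 = 127 \cdot 23 + 89 = 2921 + 89 = 3010$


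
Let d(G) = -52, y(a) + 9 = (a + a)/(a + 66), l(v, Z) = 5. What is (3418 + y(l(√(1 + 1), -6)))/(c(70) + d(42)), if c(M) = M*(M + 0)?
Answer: 80683/114736 ≈ 0.70321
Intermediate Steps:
y(a) = -9 + 2*a/(66 + a) (y(a) = -9 + (a + a)/(a + 66) = -9 + (2*a)/(66 + a) = -9 + 2*a/(66 + a))
c(M) = M² (c(M) = M*M = M²)
(3418 + y(l(√(1 + 1), -6)))/(c(70) + d(42)) = (3418 + (-594 - 7*5)/(66 + 5))/(70² - 52) = (3418 + (-594 - 35)/71)/(4900 - 52) = (3418 + (1/71)*(-629))/4848 = (3418 - 629/71)*(1/4848) = (242049/71)*(1/4848) = 80683/114736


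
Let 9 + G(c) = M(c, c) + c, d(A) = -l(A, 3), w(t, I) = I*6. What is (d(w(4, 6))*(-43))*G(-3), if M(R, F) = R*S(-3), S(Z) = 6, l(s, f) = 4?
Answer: -5160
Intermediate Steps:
w(t, I) = 6*I
M(R, F) = 6*R (M(R, F) = R*6 = 6*R)
d(A) = -4 (d(A) = -1*4 = -4)
G(c) = -9 + 7*c (G(c) = -9 + (6*c + c) = -9 + 7*c)
(d(w(4, 6))*(-43))*G(-3) = (-4*(-43))*(-9 + 7*(-3)) = 172*(-9 - 21) = 172*(-30) = -5160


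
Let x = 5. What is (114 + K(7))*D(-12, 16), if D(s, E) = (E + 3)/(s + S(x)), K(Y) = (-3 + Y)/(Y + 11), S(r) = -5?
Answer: -19532/153 ≈ -127.66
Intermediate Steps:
K(Y) = (-3 + Y)/(11 + Y)
D(s, E) = (3 + E)/(-5 + s) (D(s, E) = (E + 3)/(s - 5) = (3 + E)/(-5 + s))
(114 + K(7))*D(-12, 16) = (114 + (-3 + 7)/(11 + 7))*((3 + 16)/(-5 - 12)) = (114 + 4/18)*(19/(-17)) = (114 + (1/18)*4)*(-1/17*19) = (114 + 2/9)*(-19/17) = (1028/9)*(-19/17) = -19532/153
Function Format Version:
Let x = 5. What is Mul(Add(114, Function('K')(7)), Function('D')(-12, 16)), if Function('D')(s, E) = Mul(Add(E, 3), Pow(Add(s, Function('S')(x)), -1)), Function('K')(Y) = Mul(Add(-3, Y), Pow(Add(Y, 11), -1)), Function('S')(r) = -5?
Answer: Rational(-19532, 153) ≈ -127.66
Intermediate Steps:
Function('K')(Y) = Mul(Pow(Add(11, Y), -1), Add(-3, Y)) (Function('K')(Y) = Mul(Add(-3, Y), Pow(Add(11, Y), -1)) = Mul(Pow(Add(11, Y), -1), Add(-3, Y)))
Function('D')(s, E) = Mul(Pow(Add(-5, s), -1), Add(3, E)) (Function('D')(s, E) = Mul(Add(E, 3), Pow(Add(s, -5), -1)) = Mul(Add(3, E), Pow(Add(-5, s), -1)) = Mul(Pow(Add(-5, s), -1), Add(3, E)))
Mul(Add(114, Function('K')(7)), Function('D')(-12, 16)) = Mul(Add(114, Mul(Pow(Add(11, 7), -1), Add(-3, 7))), Mul(Pow(Add(-5, -12), -1), Add(3, 16))) = Mul(Add(114, Mul(Pow(18, -1), 4)), Mul(Pow(-17, -1), 19)) = Mul(Add(114, Mul(Rational(1, 18), 4)), Mul(Rational(-1, 17), 19)) = Mul(Add(114, Rational(2, 9)), Rational(-19, 17)) = Mul(Rational(1028, 9), Rational(-19, 17)) = Rational(-19532, 153)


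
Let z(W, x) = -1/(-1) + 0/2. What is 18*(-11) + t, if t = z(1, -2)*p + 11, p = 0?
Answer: -187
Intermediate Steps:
z(W, x) = 1 (z(W, x) = -1*(-1) + 0*(½) = 1 + 0 = 1)
t = 11 (t = 1*0 + 11 = 0 + 11 = 11)
18*(-11) + t = 18*(-11) + 11 = -198 + 11 = -187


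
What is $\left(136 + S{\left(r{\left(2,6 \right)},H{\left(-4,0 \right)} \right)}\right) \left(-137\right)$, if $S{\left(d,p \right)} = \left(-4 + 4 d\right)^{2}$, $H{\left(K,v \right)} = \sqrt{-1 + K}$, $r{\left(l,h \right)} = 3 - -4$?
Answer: $-97544$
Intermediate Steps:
$r{\left(l,h \right)} = 7$ ($r{\left(l,h \right)} = 3 + 4 = 7$)
$\left(136 + S{\left(r{\left(2,6 \right)},H{\left(-4,0 \right)} \right)}\right) \left(-137\right) = \left(136 + 16 \left(-1 + 7\right)^{2}\right) \left(-137\right) = \left(136 + 16 \cdot 6^{2}\right) \left(-137\right) = \left(136 + 16 \cdot 36\right) \left(-137\right) = \left(136 + 576\right) \left(-137\right) = 712 \left(-137\right) = -97544$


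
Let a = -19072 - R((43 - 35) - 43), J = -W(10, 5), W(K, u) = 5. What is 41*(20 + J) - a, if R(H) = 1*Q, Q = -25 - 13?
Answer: 19649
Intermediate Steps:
Q = -38
J = -5 (J = -1*5 = -5)
R(H) = -38 (R(H) = 1*(-38) = -38)
a = -19034 (a = -19072 - 1*(-38) = -19072 + 38 = -19034)
41*(20 + J) - a = 41*(20 - 5) - 1*(-19034) = 41*15 + 19034 = 615 + 19034 = 19649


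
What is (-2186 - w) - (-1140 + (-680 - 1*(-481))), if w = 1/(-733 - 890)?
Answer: -1374680/1623 ≈ -847.00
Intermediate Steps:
w = -1/1623 (w = 1/(-1623) = -1/1623 ≈ -0.00061614)
(-2186 - w) - (-1140 + (-680 - 1*(-481))) = (-2186 - 1*(-1/1623)) - (-1140 + (-680 - 1*(-481))) = (-2186 + 1/1623) - (-1140 + (-680 + 481)) = -3547877/1623 - (-1140 - 199) = -3547877/1623 - 1*(-1339) = -3547877/1623 + 1339 = -1374680/1623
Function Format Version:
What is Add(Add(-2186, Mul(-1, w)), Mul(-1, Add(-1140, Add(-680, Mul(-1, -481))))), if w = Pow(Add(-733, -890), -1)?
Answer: Rational(-1374680, 1623) ≈ -847.00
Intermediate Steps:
w = Rational(-1, 1623) (w = Pow(-1623, -1) = Rational(-1, 1623) ≈ -0.00061614)
Add(Add(-2186, Mul(-1, w)), Mul(-1, Add(-1140, Add(-680, Mul(-1, -481))))) = Add(Add(-2186, Mul(-1, Rational(-1, 1623))), Mul(-1, Add(-1140, Add(-680, Mul(-1, -481))))) = Add(Add(-2186, Rational(1, 1623)), Mul(-1, Add(-1140, Add(-680, 481)))) = Add(Rational(-3547877, 1623), Mul(-1, Add(-1140, -199))) = Add(Rational(-3547877, 1623), Mul(-1, -1339)) = Add(Rational(-3547877, 1623), 1339) = Rational(-1374680, 1623)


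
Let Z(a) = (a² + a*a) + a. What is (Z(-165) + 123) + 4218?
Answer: 58626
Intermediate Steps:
Z(a) = a + 2*a² (Z(a) = (a² + a²) + a = 2*a² + a = a + 2*a²)
(Z(-165) + 123) + 4218 = (-165*(1 + 2*(-165)) + 123) + 4218 = (-165*(1 - 330) + 123) + 4218 = (-165*(-329) + 123) + 4218 = (54285 + 123) + 4218 = 54408 + 4218 = 58626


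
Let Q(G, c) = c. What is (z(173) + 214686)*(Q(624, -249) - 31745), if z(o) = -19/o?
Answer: -1188278244046/173 ≈ -6.8687e+9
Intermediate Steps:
(z(173) + 214686)*(Q(624, -249) - 31745) = (-19/173 + 214686)*(-249 - 31745) = (-19*1/173 + 214686)*(-31994) = (-19/173 + 214686)*(-31994) = (37140659/173)*(-31994) = -1188278244046/173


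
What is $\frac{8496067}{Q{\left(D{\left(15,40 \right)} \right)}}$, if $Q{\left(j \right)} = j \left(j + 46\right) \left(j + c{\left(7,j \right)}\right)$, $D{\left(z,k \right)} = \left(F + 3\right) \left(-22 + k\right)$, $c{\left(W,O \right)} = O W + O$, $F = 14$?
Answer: $\frac{8496067}{296638848} \approx 0.028641$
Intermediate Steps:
$c{\left(W,O \right)} = O + O W$
$D{\left(z,k \right)} = -374 + 17 k$ ($D{\left(z,k \right)} = \left(14 + 3\right) \left(-22 + k\right) = 17 \left(-22 + k\right) = -374 + 17 k$)
$Q{\left(j \right)} = 9 j^{2} \left(46 + j\right)$ ($Q{\left(j \right)} = j \left(j + 46\right) \left(j + j \left(1 + 7\right)\right) = j \left(46 + j\right) \left(j + j 8\right) = j \left(46 + j\right) \left(j + 8 j\right) = j \left(46 + j\right) 9 j = j 9 j \left(46 + j\right) = 9 j^{2} \left(46 + j\right)$)
$\frac{8496067}{Q{\left(D{\left(15,40 \right)} \right)}} = \frac{8496067}{9 \left(-374 + 17 \cdot 40\right)^{2} \left(46 + \left(-374 + 17 \cdot 40\right)\right)} = \frac{8496067}{9 \left(-374 + 680\right)^{2} \left(46 + \left(-374 + 680\right)\right)} = \frac{8496067}{9 \cdot 306^{2} \left(46 + 306\right)} = \frac{8496067}{9 \cdot 93636 \cdot 352} = \frac{8496067}{296638848}$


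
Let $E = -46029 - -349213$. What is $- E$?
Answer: $-303184$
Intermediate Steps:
$E = 303184$ ($E = -46029 + 349213 = 303184$)
$- E = \left(-1\right) 303184 = -303184$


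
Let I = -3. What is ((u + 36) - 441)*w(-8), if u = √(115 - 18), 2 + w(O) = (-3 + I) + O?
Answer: 6480 - 16*√97 ≈ 6322.4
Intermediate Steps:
w(O) = -8 + O (w(O) = -2 + ((-3 - 3) + O) = -2 + (-6 + O) = -8 + O)
u = √97 ≈ 9.8489
((u + 36) - 441)*w(-8) = ((√97 + 36) - 441)*(-8 - 8) = ((36 + √97) - 441)*(-16) = (-405 + √97)*(-16) = 6480 - 16*√97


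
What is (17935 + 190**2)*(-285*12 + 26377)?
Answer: 1240481495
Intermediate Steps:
(17935 + 190**2)*(-285*12 + 26377) = (17935 + 36100)*(-3420 + 26377) = 54035*22957 = 1240481495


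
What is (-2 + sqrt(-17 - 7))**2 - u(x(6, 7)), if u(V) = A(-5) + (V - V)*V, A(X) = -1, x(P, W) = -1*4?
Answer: -19 - 8*I*sqrt(6) ≈ -19.0 - 19.596*I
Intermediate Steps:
x(P, W) = -4
u(V) = -1 (u(V) = -1 + (V - V)*V = -1 + 0*V = -1 + 0 = -1)
(-2 + sqrt(-17 - 7))**2 - u(x(6, 7)) = (-2 + sqrt(-17 - 7))**2 - 1*(-1) = (-2 + sqrt(-24))**2 + 1 = (-2 + 2*I*sqrt(6))**2 + 1 = 1 + (-2 + 2*I*sqrt(6))**2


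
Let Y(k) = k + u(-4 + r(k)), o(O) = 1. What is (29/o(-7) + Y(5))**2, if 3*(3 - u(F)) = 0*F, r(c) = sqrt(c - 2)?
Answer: 1369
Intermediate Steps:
r(c) = sqrt(-2 + c)
u(F) = 3 (u(F) = 3 - 0*F = 3 - 1/3*0 = 3 + 0 = 3)
Y(k) = 3 + k (Y(k) = k + 3 = 3 + k)
(29/o(-7) + Y(5))**2 = (29/1 + (3 + 5))**2 = (29*1 + 8)**2 = (29 + 8)**2 = 37**2 = 1369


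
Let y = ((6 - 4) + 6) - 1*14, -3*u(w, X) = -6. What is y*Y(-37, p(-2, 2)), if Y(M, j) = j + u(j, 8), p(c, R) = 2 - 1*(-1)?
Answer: -30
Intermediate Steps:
p(c, R) = 3 (p(c, R) = 2 + 1 = 3)
u(w, X) = 2 (u(w, X) = -⅓*(-6) = 2)
Y(M, j) = 2 + j (Y(M, j) = j + 2 = 2 + j)
y = -6 (y = (2 + 6) - 14 = 8 - 14 = -6)
y*Y(-37, p(-2, 2)) = -6*(2 + 3) = -6*5 = -30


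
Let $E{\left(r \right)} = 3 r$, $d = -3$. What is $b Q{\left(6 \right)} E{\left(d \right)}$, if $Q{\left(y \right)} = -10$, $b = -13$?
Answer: $-1170$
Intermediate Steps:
$b Q{\left(6 \right)} E{\left(d \right)} = \left(-13\right) \left(-10\right) 3 \left(-3\right) = 130 \left(-9\right) = -1170$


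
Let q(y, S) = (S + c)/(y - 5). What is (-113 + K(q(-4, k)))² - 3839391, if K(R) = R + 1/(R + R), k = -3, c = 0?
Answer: -137773187/36 ≈ -3.8270e+6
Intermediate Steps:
q(y, S) = S/(-5 + y) (q(y, S) = (S + 0)/(y - 5) = S/(-5 + y))
K(R) = R + 1/(2*R)
(-113 + K(q(-4, k)))² - 3839391 = (-113 + (-3/(-5 - 4) + 1/(2*((-3/(-5 - 4))))))² - 3839391 = (-113 + (-3/(-9) + 1/(2*((-3/(-9))))))² - 3839391 = (-113 + (-3*(-⅑) + 1/(2*((-3*(-⅑))))))² - 3839391 = (-113 + (⅓ + 1/(2*(⅓))))² - 3839391 = (-113 + (⅓ + (½)*3))² - 3839391 = (-113 + (⅓ + 3/2))² - 3839391 = (-113 + 11/6)² - 3839391 = (-667/6)² - 3839391 = 444889/36 - 3839391 = -137773187/36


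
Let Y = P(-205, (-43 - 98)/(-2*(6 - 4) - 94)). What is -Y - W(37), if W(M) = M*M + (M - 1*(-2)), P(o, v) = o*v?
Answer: -109079/98 ≈ -1113.1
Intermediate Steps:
Y = -28905/98 (Y = -205*(-43 - 98)/(-2*(6 - 4) - 94) = -(-28905)/(-2*2 - 94) = -(-28905)/(-4 - 94) = -(-28905)/(-98) = -(-28905)*(-1)/98 = -205*141/98 = -28905/98 ≈ -294.95)
W(M) = 2 + M + M² (W(M) = M² + (M + 2) = M² + (2 + M) = 2 + M + M²)
-Y - W(37) = -1*(-28905/98) - (2 + 37 + 37²) = 28905/98 - (2 + 37 + 1369) = 28905/98 - 1*1408 = 28905/98 - 1408 = -109079/98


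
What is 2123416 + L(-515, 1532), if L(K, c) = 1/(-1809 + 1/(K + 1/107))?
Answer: 211668993062984/99683243 ≈ 2.1234e+6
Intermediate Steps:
L(K, c) = 1/(-1809 + 1/(1/107 + K)) (L(K, c) = 1/(-1809 + 1/(K + 1/107)) = 1/(-1809 + 1/(1/107 + K)))
2123416 + L(-515, 1532) = 2123416 + (-1 - 107*(-515))/(1702 + 193563*(-515)) = 2123416 + (-1 + 55105)/(1702 - 99684945) = 2123416 + 55104/(-99683243) = 2123416 - 1/99683243*55104 = 2123416 - 55104/99683243 = 211668993062984/99683243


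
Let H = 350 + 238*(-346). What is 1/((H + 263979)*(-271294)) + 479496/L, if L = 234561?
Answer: 7890962326788261/3860119822380418 ≈ 2.0442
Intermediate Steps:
H = -81998 (H = 350 - 82348 = -81998)
1/((H + 263979)*(-271294)) + 479496/L = 1/((-81998 + 263979)*(-271294)) + 479496/234561 = -1/271294/181981 + 479496*(1/234561) = (1/181981)*(-1/271294) + 159832/78187 = -1/49370353414 + 159832/78187 = 7890962326788261/3860119822380418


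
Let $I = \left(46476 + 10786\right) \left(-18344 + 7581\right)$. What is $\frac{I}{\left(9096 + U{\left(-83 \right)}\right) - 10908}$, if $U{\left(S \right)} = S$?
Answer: $\frac{616310906}{1895} \approx 3.2523 \cdot 10^{5}$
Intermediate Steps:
$I = -616310906$ ($I = 57262 \left(-10763\right) = -616310906$)
$\frac{I}{\left(9096 + U{\left(-83 \right)}\right) - 10908} = - \frac{616310906}{\left(9096 - 83\right) - 10908} = - \frac{616310906}{9013 - 10908} = - \frac{616310906}{-1895} = \left(-616310906\right) \left(- \frac{1}{1895}\right) = \frac{616310906}{1895}$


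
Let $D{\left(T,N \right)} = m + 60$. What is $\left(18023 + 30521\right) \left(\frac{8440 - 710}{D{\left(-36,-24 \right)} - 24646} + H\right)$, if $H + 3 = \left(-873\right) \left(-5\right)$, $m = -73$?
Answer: $\frac{5221141570432}{24659} \approx 2.1173 \cdot 10^{8}$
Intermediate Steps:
$D{\left(T,N \right)} = -13$ ($D{\left(T,N \right)} = -73 + 60 = -13$)
$H = 4362$ ($H = -3 - -4365 = -3 + 4365 = 4362$)
$\left(18023 + 30521\right) \left(\frac{8440 - 710}{D{\left(-36,-24 \right)} - 24646} + H\right) = \left(18023 + 30521\right) \left(\frac{8440 - 710}{-13 - 24646} + 4362\right) = 48544 \left(\frac{7730}{-24659} + 4362\right) = 48544 \left(7730 \left(- \frac{1}{24659}\right) + 4362\right) = 48544 \left(- \frac{7730}{24659} + 4362\right) = 48544 \cdot \frac{107554828}{24659} = \frac{5221141570432}{24659}$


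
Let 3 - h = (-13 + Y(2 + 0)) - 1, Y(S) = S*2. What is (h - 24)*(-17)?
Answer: 187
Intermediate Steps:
Y(S) = 2*S
h = 13 (h = 3 - ((-13 + 2*(2 + 0)) - 1) = 3 - ((-13 + 2*2) - 1) = 3 - ((-13 + 4) - 1) = 3 - (-9 - 1) = 3 - 1*(-10) = 3 + 10 = 13)
(h - 24)*(-17) = (13 - 24)*(-17) = -11*(-17) = 187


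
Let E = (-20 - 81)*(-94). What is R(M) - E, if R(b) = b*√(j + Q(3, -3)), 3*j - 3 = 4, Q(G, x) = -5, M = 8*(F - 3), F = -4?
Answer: -9494 - 112*I*√6/3 ≈ -9494.0 - 91.448*I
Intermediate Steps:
M = -56 (M = 8*(-4 - 3) = 8*(-7) = -56)
j = 7/3 (j = 1 + (⅓)*4 = 1 + 4/3 = 7/3 ≈ 2.3333)
E = 9494 (E = -101*(-94) = 9494)
R(b) = 2*I*b*√6/3 (R(b) = b*√(7/3 - 5) = b*√(-8/3) = b*(2*I*√6/3) = 2*I*b*√6/3)
R(M) - E = (⅔)*I*(-56)*√6 - 1*9494 = -112*I*√6/3 - 9494 = -9494 - 112*I*√6/3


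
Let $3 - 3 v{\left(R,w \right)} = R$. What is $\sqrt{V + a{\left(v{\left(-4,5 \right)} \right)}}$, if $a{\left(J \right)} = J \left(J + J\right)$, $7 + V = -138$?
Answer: $\frac{i \sqrt{1207}}{3} \approx 11.581 i$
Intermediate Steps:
$V = -145$ ($V = -7 - 138 = -145$)
$v{\left(R,w \right)} = 1 - \frac{R}{3}$
$a{\left(J \right)} = 2 J^{2}$ ($a{\left(J \right)} = J 2 J = 2 J^{2}$)
$\sqrt{V + a{\left(v{\left(-4,5 \right)} \right)}} = \sqrt{-145 + 2 \left(1 - - \frac{4}{3}\right)^{2}} = \sqrt{-145 + 2 \left(1 + \frac{4}{3}\right)^{2}} = \sqrt{-145 + 2 \left(\frac{7}{3}\right)^{2}} = \sqrt{-145 + 2 \cdot \frac{49}{9}} = \sqrt{-145 + \frac{98}{9}} = \sqrt{- \frac{1207}{9}} = \frac{i \sqrt{1207}}{3}$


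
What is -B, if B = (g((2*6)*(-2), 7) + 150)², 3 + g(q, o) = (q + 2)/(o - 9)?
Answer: -24964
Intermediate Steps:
g(q, o) = -3 + (2 + q)/(-9 + o) (g(q, o) = -3 + (q + 2)/(o - 9) = -3 + (2 + q)/(-9 + o))
B = 24964 (B = ((29 + (2*6)*(-2) - 3*7)/(-9 + 7) + 150)² = ((29 + 12*(-2) - 21)/(-2) + 150)² = (-(29 - 24 - 21)/2 + 150)² = (-½*(-16) + 150)² = (8 + 150)² = 158² = 24964)
-B = -1*24964 = -24964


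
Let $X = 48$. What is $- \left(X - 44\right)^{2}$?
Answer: $-16$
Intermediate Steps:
$- \left(X - 44\right)^{2} = - \left(48 - 44\right)^{2} = - 4^{2} = \left(-1\right) 16 = -16$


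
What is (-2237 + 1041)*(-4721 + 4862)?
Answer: -168636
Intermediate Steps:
(-2237 + 1041)*(-4721 + 4862) = -1196*141 = -168636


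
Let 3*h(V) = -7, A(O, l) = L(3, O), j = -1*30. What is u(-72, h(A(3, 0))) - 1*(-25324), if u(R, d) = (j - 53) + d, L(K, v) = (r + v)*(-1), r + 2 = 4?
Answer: 75716/3 ≈ 25239.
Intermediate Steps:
r = 2 (r = -2 + 4 = 2)
L(K, v) = -2 - v (L(K, v) = (2 + v)*(-1) = -2 - v)
j = -30
A(O, l) = -2 - O
h(V) = -7/3 (h(V) = (1/3)*(-7) = -7/3)
u(R, d) = -83 + d (u(R, d) = (-30 - 53) + d = -83 + d)
u(-72, h(A(3, 0))) - 1*(-25324) = (-83 - 7/3) - 1*(-25324) = -256/3 + 25324 = 75716/3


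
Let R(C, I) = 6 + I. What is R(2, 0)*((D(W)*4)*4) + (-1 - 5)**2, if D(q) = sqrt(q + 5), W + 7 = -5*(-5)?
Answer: 36 + 96*sqrt(23) ≈ 496.40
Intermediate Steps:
W = 18 (W = -7 - 5*(-5) = -7 + 25 = 18)
D(q) = sqrt(5 + q)
R(2, 0)*((D(W)*4)*4) + (-1 - 5)**2 = (6 + 0)*((sqrt(5 + 18)*4)*4) + (-1 - 5)**2 = 6*((sqrt(23)*4)*4) + (-6)**2 = 6*((4*sqrt(23))*4) + 36 = 6*(16*sqrt(23)) + 36 = 96*sqrt(23) + 36 = 36 + 96*sqrt(23)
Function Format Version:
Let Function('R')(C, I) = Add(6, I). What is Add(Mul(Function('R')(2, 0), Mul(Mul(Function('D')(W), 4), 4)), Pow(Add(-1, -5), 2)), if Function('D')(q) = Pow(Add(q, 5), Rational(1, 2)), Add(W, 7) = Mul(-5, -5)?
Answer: Add(36, Mul(96, Pow(23, Rational(1, 2)))) ≈ 496.40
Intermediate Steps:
W = 18 (W = Add(-7, Mul(-5, -5)) = Add(-7, 25) = 18)
Function('D')(q) = Pow(Add(5, q), Rational(1, 2))
Add(Mul(Function('R')(2, 0), Mul(Mul(Function('D')(W), 4), 4)), Pow(Add(-1, -5), 2)) = Add(Mul(Add(6, 0), Mul(Mul(Pow(Add(5, 18), Rational(1, 2)), 4), 4)), Pow(Add(-1, -5), 2)) = Add(Mul(6, Mul(Mul(Pow(23, Rational(1, 2)), 4), 4)), Pow(-6, 2)) = Add(Mul(6, Mul(Mul(4, Pow(23, Rational(1, 2))), 4)), 36) = Add(Mul(6, Mul(16, Pow(23, Rational(1, 2)))), 36) = Add(Mul(96, Pow(23, Rational(1, 2))), 36) = Add(36, Mul(96, Pow(23, Rational(1, 2))))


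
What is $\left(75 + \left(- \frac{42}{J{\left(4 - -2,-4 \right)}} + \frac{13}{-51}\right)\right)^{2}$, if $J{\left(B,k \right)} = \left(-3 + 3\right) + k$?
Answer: $\frac{75603025}{10404} \approx 7266.7$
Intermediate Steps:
$J{\left(B,k \right)} = k$ ($J{\left(B,k \right)} = 0 + k = k$)
$\left(75 + \left(- \frac{42}{J{\left(4 - -2,-4 \right)}} + \frac{13}{-51}\right)\right)^{2} = \left(75 + \left(- \frac{42}{-4} + \frac{13}{-51}\right)\right)^{2} = \left(75 + \left(\left(-42\right) \left(- \frac{1}{4}\right) + 13 \left(- \frac{1}{51}\right)\right)\right)^{2} = \left(75 + \left(\frac{21}{2} - \frac{13}{51}\right)\right)^{2} = \left(75 + \frac{1045}{102}\right)^{2} = \left(\frac{8695}{102}\right)^{2} = \frac{75603025}{10404}$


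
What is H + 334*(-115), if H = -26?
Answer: -38436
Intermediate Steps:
H + 334*(-115) = -26 + 334*(-115) = -26 - 38410 = -38436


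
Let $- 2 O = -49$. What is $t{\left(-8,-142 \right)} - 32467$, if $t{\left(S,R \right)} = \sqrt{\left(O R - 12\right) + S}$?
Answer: $-32467 + i \sqrt{3499} \approx -32467.0 + 59.152 i$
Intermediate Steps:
$O = \frac{49}{2}$ ($O = \left(- \frac{1}{2}\right) \left(-49\right) = \frac{49}{2} \approx 24.5$)
$t{\left(S,R \right)} = \sqrt{-12 + S + \frac{49 R}{2}}$ ($t{\left(S,R \right)} = \sqrt{\left(\frac{49 R}{2} - 12\right) + S} = \sqrt{\left(-12 + \frac{49 R}{2}\right) + S} = \sqrt{-12 + S + \frac{49 R}{2}}$)
$t{\left(-8,-142 \right)} - 32467 = \frac{\sqrt{-48 + 4 \left(-8\right) + 98 \left(-142\right)}}{2} - 32467 = \frac{\sqrt{-48 - 32 - 13916}}{2} - 32467 = \frac{\sqrt{-13996}}{2} - 32467 = \frac{2 i \sqrt{3499}}{2} - 32467 = i \sqrt{3499} - 32467 = -32467 + i \sqrt{3499}$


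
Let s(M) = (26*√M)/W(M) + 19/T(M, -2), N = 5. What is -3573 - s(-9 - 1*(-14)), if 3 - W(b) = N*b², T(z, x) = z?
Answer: -17884/5 + 13*√5/61 ≈ -3576.3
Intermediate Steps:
W(b) = 3 - 5*b²
s(M) = 19/M + 26*√M/(3 - 5*M²) (s(M) = (26*√M)/(3 - 5*M²) + 19/M = 26*√M/(3 - 5*M²) + 19/M = 19/M + 26*√M/(3 - 5*M²))
-3573 - s(-9 - 1*(-14)) = -3573 - (-57 - 26*(-9 - 1*(-14))^(3/2) + 95*(-9 - 1*(-14))²)/((-9 - 1*(-14))*(-3 + 5*(-9 - 1*(-14))²)) = -3573 - (-57 - 26*(-9 + 14)^(3/2) + 95*(-9 + 14)²)/((-9 + 14)*(-3 + 5*(-9 + 14)²)) = -3573 - (-57 - 130*√5 + 95*5²)/(5*(-3 + 5*5²)) = -3573 - (-57 - 130*√5 + 95*25)/(5*(-3 + 5*25)) = -3573 - (-57 - 130*√5 + 2375)/(5*(-3 + 125)) = -3573 - (2318 - 130*√5)/(5*122) = -3573 - (19/5 - 13*√5/61) = -3573 + (-19/5 + 13*√5/61) = -17884/5 + 13*√5/61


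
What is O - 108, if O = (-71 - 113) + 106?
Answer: -186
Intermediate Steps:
O = -78 (O = -184 + 106 = -78)
O - 108 = -78 - 108 = -186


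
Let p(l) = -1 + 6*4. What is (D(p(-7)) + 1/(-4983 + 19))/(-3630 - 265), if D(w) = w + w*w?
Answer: -2740127/19334780 ≈ -0.14172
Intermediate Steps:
p(l) = 23 (p(l) = -1 + 24 = 23)
D(w) = w + w²
(D(p(-7)) + 1/(-4983 + 19))/(-3630 - 265) = (23*(1 + 23) + 1/(-4983 + 19))/(-3630 - 265) = (23*24 + 1/(-4964))/(-3895) = (552 - 1/4964)*(-1/3895) = (2740127/4964)*(-1/3895) = -2740127/19334780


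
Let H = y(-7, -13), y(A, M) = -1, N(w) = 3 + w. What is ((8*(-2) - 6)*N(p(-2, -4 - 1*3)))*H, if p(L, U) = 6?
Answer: 198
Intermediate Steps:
H = -1
((8*(-2) - 6)*N(p(-2, -4 - 1*3)))*H = ((8*(-2) - 6)*(3 + 6))*(-1) = ((-16 - 6)*9)*(-1) = -22*9*(-1) = -198*(-1) = 198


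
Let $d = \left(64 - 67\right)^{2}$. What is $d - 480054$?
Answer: $-480045$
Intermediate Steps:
$d = 9$ ($d = \left(-3\right)^{2} = 9$)
$d - 480054 = 9 - 480054 = -480045$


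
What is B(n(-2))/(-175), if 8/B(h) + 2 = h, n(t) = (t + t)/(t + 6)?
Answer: 8/525 ≈ 0.015238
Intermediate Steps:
n(t) = 2*t/(6 + t) (n(t) = (2*t)/(6 + t) = 2*t/(6 + t))
B(h) = 8/(-2 + h)
B(n(-2))/(-175) = (8/(-2 + 2*(-2)/(6 - 2)))/(-175) = (8/(-2 + 2*(-2)/4))*(-1/175) = (8/(-2 + 2*(-2)*(¼)))*(-1/175) = (8/(-2 - 1))*(-1/175) = (8/(-3))*(-1/175) = (8*(-⅓))*(-1/175) = -8/3*(-1/175) = 8/525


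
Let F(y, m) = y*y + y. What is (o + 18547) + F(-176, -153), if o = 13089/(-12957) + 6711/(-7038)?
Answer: 499982362577/10132374 ≈ 49345.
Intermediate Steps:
F(y, m) = y + y² (F(y, m) = y² + y = y + y²)
o = -19897201/10132374 (o = 13089*(-1/12957) + 6711*(-1/7038) = -4363/4319 - 2237/2346 = -19897201/10132374 ≈ -1.9637)
(o + 18547) + F(-176, -153) = (-19897201/10132374 + 18547) - 176*(1 - 176) = 187905243377/10132374 - 176*(-175) = 187905243377/10132374 + 30800 = 499982362577/10132374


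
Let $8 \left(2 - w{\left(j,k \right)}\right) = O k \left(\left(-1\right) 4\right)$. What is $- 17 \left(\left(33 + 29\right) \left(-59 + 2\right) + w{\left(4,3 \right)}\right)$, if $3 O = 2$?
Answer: $60027$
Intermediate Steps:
$O = \frac{2}{3}$ ($O = \frac{1}{3} \cdot 2 = \frac{2}{3} \approx 0.66667$)
$w{\left(j,k \right)} = 2 + \frac{k}{3}$ ($w{\left(j,k \right)} = 2 - \frac{\frac{2 k}{3} \left(\left(-1\right) 4\right)}{8} = 2 - \frac{\frac{2 k}{3} \left(-4\right)}{8} = 2 - \frac{\left(- \frac{8}{3}\right) k}{8} = 2 + \frac{k}{3}$)
$- 17 \left(\left(33 + 29\right) \left(-59 + 2\right) + w{\left(4,3 \right)}\right) = - 17 \left(\left(33 + 29\right) \left(-59 + 2\right) + \left(2 + \frac{1}{3} \cdot 3\right)\right) = - 17 \left(62 \left(-57\right) + \left(2 + 1\right)\right) = - 17 \left(-3534 + 3\right) = \left(-17\right) \left(-3531\right) = 60027$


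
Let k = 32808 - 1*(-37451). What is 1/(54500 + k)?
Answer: 1/124759 ≈ 8.0155e-6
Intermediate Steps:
k = 70259 (k = 32808 + 37451 = 70259)
1/(54500 + k) = 1/(54500 + 70259) = 1/124759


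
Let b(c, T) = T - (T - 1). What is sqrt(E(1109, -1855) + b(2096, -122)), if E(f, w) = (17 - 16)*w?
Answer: 3*I*sqrt(206) ≈ 43.058*I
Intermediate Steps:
E(f, w) = w (E(f, w) = 1*w = w)
b(c, T) = 1 (b(c, T) = T - (-1 + T) = T + (1 - T) = 1)
sqrt(E(1109, -1855) + b(2096, -122)) = sqrt(-1855 + 1) = sqrt(-1854) = 3*I*sqrt(206)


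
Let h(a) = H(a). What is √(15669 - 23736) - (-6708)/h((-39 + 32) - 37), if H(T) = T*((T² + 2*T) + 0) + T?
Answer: -39/473 + I*√8067 ≈ -0.082452 + 89.817*I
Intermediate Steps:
H(T) = T + T*(T² + 2*T) (H(T) = T*(T² + 2*T) + T = T + T*(T² + 2*T))
h(a) = a*(1 + a² + 2*a)
√(15669 - 23736) - (-6708)/h((-39 + 32) - 37) = √(15669 - 23736) - (-6708)/(((-39 + 32) - 37)*(1 + ((-39 + 32) - 37)² + 2*((-39 + 32) - 37))) = √(-8067) - (-6708)/((-7 - 37)*(1 + (-7 - 37)² + 2*(-7 - 37))) = I*√8067 - (-6708)/((-44*(1 + (-44)² + 2*(-44)))) = I*√8067 - (-6708)/((-44*(1 + 1936 - 88))) = I*√8067 - (-6708)/((-44*1849)) = I*√8067 - (-6708)/(-81356) = I*√8067 - (-6708)*(-1)/81356 = I*√8067 - 1*39/473 = I*√8067 - 39/473 = -39/473 + I*√8067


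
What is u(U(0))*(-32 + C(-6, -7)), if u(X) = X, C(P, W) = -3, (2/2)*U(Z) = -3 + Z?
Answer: 105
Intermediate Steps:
U(Z) = -3 + Z
u(U(0))*(-32 + C(-6, -7)) = (-3 + 0)*(-32 - 3) = -3*(-35) = 105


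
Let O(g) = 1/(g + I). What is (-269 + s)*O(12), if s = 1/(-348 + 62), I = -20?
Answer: 76935/2288 ≈ 33.625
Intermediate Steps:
O(g) = 1/(-20 + g) (O(g) = 1/(g - 20) = 1/(-20 + g))
s = -1/286 (s = 1/(-286) = -1/286 ≈ -0.0034965)
(-269 + s)*O(12) = (-269 - 1/286)/(-20 + 12) = -76935/286/(-8) = -76935/286*(-⅛) = 76935/2288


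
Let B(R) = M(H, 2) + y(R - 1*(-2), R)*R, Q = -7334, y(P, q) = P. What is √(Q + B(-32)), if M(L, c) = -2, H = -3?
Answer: 2*I*√1594 ≈ 79.85*I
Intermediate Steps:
B(R) = -2 + R*(2 + R) (B(R) = -2 + (R - 1*(-2))*R = -2 + (R + 2)*R = -2 + (2 + R)*R = -2 + R*(2 + R))
√(Q + B(-32)) = √(-7334 + (-2 - 32*(2 - 32))) = √(-7334 + (-2 - 32*(-30))) = √(-7334 + (-2 + 960)) = √(-7334 + 958) = √(-6376) = 2*I*√1594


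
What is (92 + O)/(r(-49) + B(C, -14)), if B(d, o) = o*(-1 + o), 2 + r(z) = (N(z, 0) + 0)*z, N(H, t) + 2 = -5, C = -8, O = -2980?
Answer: -152/29 ≈ -5.2414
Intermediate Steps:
N(H, t) = -7 (N(H, t) = -2 - 5 = -7)
r(z) = -2 - 7*z (r(z) = -2 + (-7 + 0)*z = -2 - 7*z)
(92 + O)/(r(-49) + B(C, -14)) = (92 - 2980)/((-2 - 7*(-49)) - 14*(-1 - 14)) = -2888/((-2 + 343) - 14*(-15)) = -2888/(341 + 210) = -2888/551 = -2888*1/551 = -152/29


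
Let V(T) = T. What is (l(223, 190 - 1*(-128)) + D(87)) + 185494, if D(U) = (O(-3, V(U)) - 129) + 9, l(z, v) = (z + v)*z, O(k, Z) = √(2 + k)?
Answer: 306017 + I ≈ 3.0602e+5 + 1.0*I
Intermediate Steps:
l(z, v) = z*(v + z) (l(z, v) = (v + z)*z = z*(v + z))
D(U) = -120 + I (D(U) = (√(2 - 3) - 129) + 9 = (√(-1) - 129) + 9 = (I - 129) + 9 = (-129 + I) + 9 = -120 + I)
(l(223, 190 - 1*(-128)) + D(87)) + 185494 = (223*((190 - 1*(-128)) + 223) + (-120 + I)) + 185494 = (223*((190 + 128) + 223) + (-120 + I)) + 185494 = (223*(318 + 223) + (-120 + I)) + 185494 = (223*541 + (-120 + I)) + 185494 = (120643 + (-120 + I)) + 185494 = (120523 + I) + 185494 = 306017 + I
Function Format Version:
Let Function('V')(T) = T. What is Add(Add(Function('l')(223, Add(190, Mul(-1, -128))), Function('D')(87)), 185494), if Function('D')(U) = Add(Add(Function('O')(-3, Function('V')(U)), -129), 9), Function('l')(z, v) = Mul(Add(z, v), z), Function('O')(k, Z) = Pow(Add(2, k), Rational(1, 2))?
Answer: Add(306017, I) ≈ Add(3.0602e+5, Mul(1.0000, I))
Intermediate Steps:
Function('l')(z, v) = Mul(z, Add(v, z)) (Function('l')(z, v) = Mul(Add(v, z), z) = Mul(z, Add(v, z)))
Function('D')(U) = Add(-120, I) (Function('D')(U) = Add(Add(Pow(Add(2, -3), Rational(1, 2)), -129), 9) = Add(Add(Pow(-1, Rational(1, 2)), -129), 9) = Add(Add(I, -129), 9) = Add(Add(-129, I), 9) = Add(-120, I))
Add(Add(Function('l')(223, Add(190, Mul(-1, -128))), Function('D')(87)), 185494) = Add(Add(Mul(223, Add(Add(190, Mul(-1, -128)), 223)), Add(-120, I)), 185494) = Add(Add(Mul(223, Add(Add(190, 128), 223)), Add(-120, I)), 185494) = Add(Add(Mul(223, Add(318, 223)), Add(-120, I)), 185494) = Add(Add(Mul(223, 541), Add(-120, I)), 185494) = Add(Add(120643, Add(-120, I)), 185494) = Add(Add(120523, I), 185494) = Add(306017, I)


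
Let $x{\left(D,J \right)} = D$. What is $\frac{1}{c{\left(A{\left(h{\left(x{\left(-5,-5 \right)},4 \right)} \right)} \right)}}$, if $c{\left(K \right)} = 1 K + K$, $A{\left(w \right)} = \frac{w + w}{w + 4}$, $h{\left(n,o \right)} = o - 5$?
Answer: $- \frac{3}{4} \approx -0.75$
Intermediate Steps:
$h{\left(n,o \right)} = -5 + o$
$A{\left(w \right)} = \frac{2 w}{4 + w}$
$c{\left(K \right)} = 2 K$ ($c{\left(K \right)} = K + K = 2 K$)
$\frac{1}{c{\left(A{\left(h{\left(x{\left(-5,-5 \right)},4 \right)} \right)} \right)}} = \frac{1}{2 \frac{2 \left(-5 + 4\right)}{4 + \left(-5 + 4\right)}} = \frac{1}{2 \cdot 2 \left(-1\right) \frac{1}{4 - 1}} = \frac{1}{2 \cdot 2 \left(-1\right) \frac{1}{3}} = \frac{1}{2 \left(- \frac{2}{3}\right)} = \frac{1}{- \frac{4}{3}} = - \frac{3}{4}$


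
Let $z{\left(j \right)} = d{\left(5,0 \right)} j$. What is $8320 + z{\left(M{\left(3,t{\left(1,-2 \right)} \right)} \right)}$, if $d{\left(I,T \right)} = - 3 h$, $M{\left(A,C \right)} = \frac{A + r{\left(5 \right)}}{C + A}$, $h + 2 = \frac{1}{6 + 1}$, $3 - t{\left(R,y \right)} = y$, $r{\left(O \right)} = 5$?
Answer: $\frac{58279}{7} \approx 8325.6$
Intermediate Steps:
$t{\left(R,y \right)} = 3 - y$
$h = - \frac{13}{7}$ ($h = -2 + \frac{1}{6 + 1} = -2 + \frac{1}{7} = - \frac{13}{7} \approx -1.8571$)
$M{\left(A,C \right)} = \frac{5 + A}{A + C}$ ($M{\left(A,C \right)} = \frac{A + 5}{C + A} = \frac{5 + A}{A + C}$)
$d{\left(I,T \right)} = \frac{39}{7}$ ($d{\left(I,T \right)} = \left(-3\right) \left(- \frac{13}{7}\right) = \frac{39}{7}$)
$z{\left(j \right)} = \frac{39 j}{7}$
$8320 + z{\left(M{\left(3,t{\left(1,-2 \right)} \right)} \right)} = 8320 + \frac{39 \frac{5 + 3}{3 + \left(3 - -2\right)}}{7} = 8320 + \frac{39 \frac{1}{3 + \left(3 + 2\right)} 8}{7} = 8320 + \frac{39 \frac{1}{3 + 5} \cdot 8}{7} = 8320 + \frac{39 \cdot \frac{1}{8} \cdot 8}{7} = 8320 + \frac{39}{7} \cdot 1 = 8320 + \frac{39}{7} = \frac{58279}{7}$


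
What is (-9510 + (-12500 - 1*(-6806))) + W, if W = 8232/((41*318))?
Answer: -33036920/2173 ≈ -15203.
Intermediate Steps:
W = 1372/2173 (W = 8232/13038 = 8232*(1/13038) = 1372/2173 ≈ 0.63138)
(-9510 + (-12500 - 1*(-6806))) + W = (-9510 + (-12500 - 1*(-6806))) + 1372/2173 = (-9510 + (-12500 + 6806)) + 1372/2173 = (-9510 - 5694) + 1372/2173 = -15204 + 1372/2173 = -33036920/2173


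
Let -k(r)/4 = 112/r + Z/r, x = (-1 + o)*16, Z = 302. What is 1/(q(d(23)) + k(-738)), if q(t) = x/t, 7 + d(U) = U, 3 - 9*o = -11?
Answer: 369/1033 ≈ 0.35721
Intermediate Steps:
o = 14/9 (o = ⅓ - ⅑*(-11) = ⅓ + 11/9 = 14/9 ≈ 1.5556)
x = 80/9 (x = (-1 + 14/9)*16 = (5/9)*16 = 80/9 ≈ 8.8889)
d(U) = -7 + U
k(r) = -1656/r (k(r) = -4*(112/r + 302/r) = -1656/r)
q(t) = 80/(9*t)
1/(q(d(23)) + k(-738)) = 1/(80/(9*(-7 + 23)) - 1656/(-738)) = 1/((80/9)/16 - 1656*(-1/738)) = 1/((80/9)*(1/16) + 92/41) = 1/(5/9 + 92/41) = 1/(1033/369) = 369/1033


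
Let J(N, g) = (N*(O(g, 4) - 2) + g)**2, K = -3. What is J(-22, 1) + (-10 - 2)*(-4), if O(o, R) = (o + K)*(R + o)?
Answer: 70273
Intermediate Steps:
O(o, R) = (-3 + o)*(R + o) (O(o, R) = (o - 3)*(R + o) = (-3 + o)*(R + o))
J(N, g) = (g + N*(-14 + g + g**2))**2 (J(N, g) = (N*((g**2 - 3*4 - 3*g + 4*g) - 2) + g)**2 = (N*((g**2 - 12 - 3*g + 4*g) - 2) + g)**2 = (N*((-12 + g + g**2) - 2) + g)**2 = (N*(-14 + g + g**2) + g)**2 = (g + N*(-14 + g + g**2))**2)
J(-22, 1) + (-10 - 2)*(-4) = (1 - 2*(-22) - 22*(-12 + 1 + 1**2))**2 + (-10 - 2)*(-4) = (1 + 44 - 22*(-12 + 1 + 1))**2 - 12*(-4) = (1 + 44 - 22*(-10))**2 + 48 = (1 + 44 + 220)**2 + 48 = 265**2 + 48 = 70225 + 48 = 70273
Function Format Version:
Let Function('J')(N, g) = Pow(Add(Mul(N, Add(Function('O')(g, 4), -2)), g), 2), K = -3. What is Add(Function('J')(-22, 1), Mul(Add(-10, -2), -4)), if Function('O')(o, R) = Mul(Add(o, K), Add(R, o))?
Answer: 70273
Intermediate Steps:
Function('O')(o, R) = Mul(Add(-3, o), Add(R, o)) (Function('O')(o, R) = Mul(Add(o, -3), Add(R, o)) = Mul(Add(-3, o), Add(R, o)))
Function('J')(N, g) = Pow(Add(g, Mul(N, Add(-14, g, Pow(g, 2)))), 2) (Function('J')(N, g) = Pow(Add(Mul(N, Add(Add(Pow(g, 2), Mul(-3, 4), Mul(-3, g), Mul(4, g)), -2)), g), 2) = Pow(Add(Mul(N, Add(Add(Pow(g, 2), -12, Mul(-3, g), Mul(4, g)), -2)), g), 2) = Pow(Add(Mul(N, Add(Add(-12, g, Pow(g, 2)), -2)), g), 2) = Pow(Add(Mul(N, Add(-14, g, Pow(g, 2))), g), 2) = Pow(Add(g, Mul(N, Add(-14, g, Pow(g, 2)))), 2))
Add(Function('J')(-22, 1), Mul(Add(-10, -2), -4)) = Add(Pow(Add(1, Mul(-2, -22), Mul(-22, Add(-12, 1, Pow(1, 2)))), 2), Mul(Add(-10, -2), -4)) = Add(Pow(Add(1, 44, Mul(-22, Add(-12, 1, 1))), 2), Mul(-12, -4)) = Add(Pow(Add(1, 44, Mul(-22, -10)), 2), 48) = Add(Pow(Add(1, 44, 220), 2), 48) = Add(Pow(265, 2), 48) = Add(70225, 48) = 70273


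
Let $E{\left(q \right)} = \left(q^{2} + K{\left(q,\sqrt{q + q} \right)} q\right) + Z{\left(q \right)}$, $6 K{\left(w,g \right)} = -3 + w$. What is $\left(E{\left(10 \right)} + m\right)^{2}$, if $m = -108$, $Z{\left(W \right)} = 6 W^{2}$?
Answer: $\frac{3279721}{9} \approx 3.6441 \cdot 10^{5}$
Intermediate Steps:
$K{\left(w,g \right)} = - \frac{1}{2} + \frac{w}{6}$ ($K{\left(w,g \right)} = \frac{-3 + w}{6} = - \frac{1}{2} + \frac{w}{6}$)
$E{\left(q \right)} = 7 q^{2} + q \left(- \frac{1}{2} + \frac{q}{6}\right)$ ($E{\left(q \right)} = \left(q^{2} + \left(- \frac{1}{2} + \frac{q}{6}\right) q\right) + 6 q^{2} = \left(q^{2} + q \left(- \frac{1}{2} + \frac{q}{6}\right)\right) + 6 q^{2} = 7 q^{2} + q \left(- \frac{1}{2} + \frac{q}{6}\right)$)
$\left(E{\left(10 \right)} + m\right)^{2} = \left(\frac{1}{6} \cdot 10 \left(-3 + 43 \cdot 10\right) - 108\right)^{2} = \left(\frac{1}{6} \cdot 10 \left(-3 + 430\right) - 108\right)^{2} = \left(\frac{1}{6} \cdot 10 \cdot 427 - 108\right)^{2} = \left(\frac{2135}{3} - 108\right)^{2} = \left(\frac{1811}{3}\right)^{2} = \frac{3279721}{9}$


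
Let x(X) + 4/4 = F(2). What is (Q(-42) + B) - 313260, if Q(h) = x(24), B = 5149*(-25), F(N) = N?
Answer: -441984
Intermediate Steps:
B = -128725
x(X) = 1 (x(X) = -1 + 2 = 1)
Q(h) = 1
(Q(-42) + B) - 313260 = (1 - 128725) - 313260 = -128724 - 313260 = -441984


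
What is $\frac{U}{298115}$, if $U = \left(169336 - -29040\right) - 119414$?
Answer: $\frac{78962}{298115} \approx 0.26487$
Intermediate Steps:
$U = 78962$ ($U = \left(169336 + 29040\right) - 119414 = 198376 - 119414 = 78962$)
$\frac{U}{298115} = \frac{78962}{298115}$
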